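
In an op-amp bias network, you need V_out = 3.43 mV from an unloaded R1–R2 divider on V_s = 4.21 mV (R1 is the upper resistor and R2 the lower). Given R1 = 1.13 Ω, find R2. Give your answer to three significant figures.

R2 ≈ 4.97 Ω

The divider ratio is R2/(R1+R2) = 3.43/4.21 = 0.8147.
So R2 = R1 · V_out/(V_s − V_out) = 1.13 × 3.43/(4.21 − 3.43) = 1.13 × 4.397 = 4.969 Ω.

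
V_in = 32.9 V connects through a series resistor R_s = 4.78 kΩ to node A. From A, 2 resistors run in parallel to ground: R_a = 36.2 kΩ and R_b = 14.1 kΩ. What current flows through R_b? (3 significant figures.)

I ≈ 1.59 mA

Combine the parallel branches: R_p = (1/36.2 + 1/14.1)⁻¹ = 10.15 kΩ.
V_A by voltage divider: V_A = 32.9 × 10.15/(4.78 + 10.15) = 22.36 V.
Branch current I = V_A/R_b = 22.36/14.1 = 1.586 mA.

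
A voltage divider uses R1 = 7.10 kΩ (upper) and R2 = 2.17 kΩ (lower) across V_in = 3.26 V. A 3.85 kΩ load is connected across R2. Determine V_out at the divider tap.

First combine the lower leg with the load: R2 ‖ R_L = 1.388 kΩ.
Then V_out = V_in · R2'/(R1 + R2') = 3.26 × 1.388/8.488 = 0.5330 V.

V_out ≈ 0.533 V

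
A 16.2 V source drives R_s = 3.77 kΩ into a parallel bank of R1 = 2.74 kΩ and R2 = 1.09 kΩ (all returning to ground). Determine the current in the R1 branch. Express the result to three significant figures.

I ≈ 1.01 mA

Equivalent of the parallel group: R_p = 0.7798 kΩ.
V_A = 16.2 × 0.7798/4.550 = 2.777 V.
Branch current I = V_A/R1 = 2.777/2.74 = 1.013 mA.
(Equivalently: I_total = 3.561 mA, then current-divider fraction G_k/ΣG = 0.2846.)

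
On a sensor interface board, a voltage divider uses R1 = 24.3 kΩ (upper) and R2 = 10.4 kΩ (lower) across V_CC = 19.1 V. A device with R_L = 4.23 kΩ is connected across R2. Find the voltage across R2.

First combine the lower leg with the load: R2 ‖ R_L = 3.007 kΩ.
Now apply the divider: V_out = 19.1 × 0.1101 = 2.103 V.

V_out ≈ 2.10 V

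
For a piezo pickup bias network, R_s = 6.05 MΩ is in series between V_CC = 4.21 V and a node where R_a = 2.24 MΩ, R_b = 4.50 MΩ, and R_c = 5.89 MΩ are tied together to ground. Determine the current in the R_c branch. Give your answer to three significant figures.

Equivalent of the parallel group: R_p = 1.193 MΩ.
V_A by voltage divider: V_A = 4.21 × 1.193/(6.05 + 1.193) = 0.6933 V.
Branch current I = V_A/R_c = 0.6933/5.89 = 0.1177 µA.

I ≈ 0.118 µA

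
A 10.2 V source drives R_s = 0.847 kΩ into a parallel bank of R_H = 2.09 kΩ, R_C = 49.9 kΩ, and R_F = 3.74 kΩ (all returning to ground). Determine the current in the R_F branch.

Parallel bank: R_p = 1/(1/2.09 + 1/49.9 + 1/3.74) = 1.306 kΩ.
V_A by voltage divider: V_A = 10.2 × 1.306/(0.847 + 1.306) = 6.187 V.
Branch current I = V_A/R_F = 6.187/3.74 = 1.654 mA.

I ≈ 1.65 mA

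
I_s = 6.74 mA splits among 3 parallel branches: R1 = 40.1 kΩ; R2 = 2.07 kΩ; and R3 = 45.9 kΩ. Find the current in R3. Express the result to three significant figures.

Total conductance ΣG = 1/40.1 + 1/2.07 + 1/45.9 = 0.5298 (units of 1/kΩ).
By the current-divider rule, I = I_s · G_k/ΣG = 6.74 × 0.04112 = 0.2772 mA.

I ≈ 0.277 mA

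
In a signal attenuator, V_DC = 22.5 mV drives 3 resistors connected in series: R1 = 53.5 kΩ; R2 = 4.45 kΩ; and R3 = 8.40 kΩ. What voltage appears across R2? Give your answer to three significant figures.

V ≈ 1.51 mV

Total series resistance ΣR = 53.5 + 4.45 + 8.40 = 66.35 kΩ.
V = V_DC · R/ΣR = 22.5 × 0.06707 = 1.509 mV.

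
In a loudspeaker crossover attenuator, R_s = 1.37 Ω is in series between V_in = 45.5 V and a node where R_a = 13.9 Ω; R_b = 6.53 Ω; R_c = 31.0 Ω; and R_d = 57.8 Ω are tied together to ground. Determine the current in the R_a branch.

I ≈ 2.38 A

Combine the parallel branches: R_p = (1/13.9 + 1/6.53 + 1/31.0 + 1/57.8)⁻¹ = 3.641 Ω.
V_A by voltage divider: V_A = 45.5 × 3.641/(1.37 + 3.641) = 33.06 V.
I(R_a) = V_A / R_a = 33.06/13.9 = 2.378 A.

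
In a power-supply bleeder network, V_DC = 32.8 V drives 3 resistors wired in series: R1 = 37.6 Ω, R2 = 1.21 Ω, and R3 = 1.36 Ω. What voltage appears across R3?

V ≈ 1.11 V

Total series resistance ΣR = 37.6 + 1.21 + 1.36 = 40.17 Ω.
V = V_DC · R/ΣR = 32.8 × 0.03386 = 1.110 V.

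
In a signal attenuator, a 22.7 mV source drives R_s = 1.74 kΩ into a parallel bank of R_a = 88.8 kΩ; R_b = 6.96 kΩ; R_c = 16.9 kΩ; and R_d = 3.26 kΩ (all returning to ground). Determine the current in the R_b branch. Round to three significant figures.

Equivalent of the parallel group: R_p = 1.920 kΩ.
V_A by voltage divider: V_A = 22.7 × 1.920/(1.74 + 1.920) = 11.91 mV.
Branch current I = V_A/R_b = 11.91/6.96 = 1.711 µA.

I ≈ 1.71 µA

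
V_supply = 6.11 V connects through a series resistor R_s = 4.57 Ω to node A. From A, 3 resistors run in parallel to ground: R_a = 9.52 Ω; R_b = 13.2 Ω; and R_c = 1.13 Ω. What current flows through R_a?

Combine the parallel branches: R_p = (1/9.52 + 1/13.2 + 1/1.13)⁻¹ = 0.9383 Ω.
V_A = 6.11 × 0.9383/5.508 = 1.041 V.
I(R_a) = V_A / R_a = 1.041/9.52 = 0.1093 A.
(Check via current divider: I_total = 1.109 A; share G_k/ΣG = 0.09856 → same result.)

I ≈ 0.109 A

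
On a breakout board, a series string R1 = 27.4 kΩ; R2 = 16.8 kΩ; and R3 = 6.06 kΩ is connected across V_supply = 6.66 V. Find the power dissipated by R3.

P ≈ 0.106 mW

Series current I = V_supply/ΣR = 6.66/50.26 = 0.1325 mA.
P(R3) = I²·R3 = (0.1325)² × 6.06 = 0.1064 mW.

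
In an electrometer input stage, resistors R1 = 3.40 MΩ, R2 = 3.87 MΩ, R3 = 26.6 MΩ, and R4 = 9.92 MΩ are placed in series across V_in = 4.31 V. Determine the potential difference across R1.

ΣR = 3.40 + 3.87 + 26.6 + 9.92 = 43.79 MΩ.
V = V_in · R/ΣR = 4.31 × 0.07764 = 0.3346 V.

V ≈ 0.335 V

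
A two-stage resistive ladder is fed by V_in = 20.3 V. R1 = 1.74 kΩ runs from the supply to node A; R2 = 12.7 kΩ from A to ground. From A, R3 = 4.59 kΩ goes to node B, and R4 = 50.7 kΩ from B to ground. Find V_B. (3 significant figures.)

The second stage (R3 + R4 = 55.29 kΩ) loads node A in parallel with R2.
R2 ‖ (R3+R4) = 10.33 kΩ.
First divider: V_A = V_in · 10.33/(1.74 + 10.33) = 17.37 V.
Then the unloaded second divider: V_B = V_A × R4/(R3+R4) = 17.37 × 0.9170 = 15.93 V.

V_B ≈ 15.9 V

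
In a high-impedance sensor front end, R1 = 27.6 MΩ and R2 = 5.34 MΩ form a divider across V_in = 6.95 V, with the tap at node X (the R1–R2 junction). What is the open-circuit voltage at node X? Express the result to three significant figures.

V_th is the unloaded tap voltage: V_in · R2/(R1+R2) = 6.95 × 0.1621 = 1.127 V.

V_th ≈ 1.13 V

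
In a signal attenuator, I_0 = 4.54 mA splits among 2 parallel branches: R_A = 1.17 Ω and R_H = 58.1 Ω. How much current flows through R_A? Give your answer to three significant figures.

I ≈ 4.45 mA

For two parallel branches, I_k = I_0 · (other R)/(sum of R).
So I = 4.54 × 58.1/59.27 = 4.450 mA.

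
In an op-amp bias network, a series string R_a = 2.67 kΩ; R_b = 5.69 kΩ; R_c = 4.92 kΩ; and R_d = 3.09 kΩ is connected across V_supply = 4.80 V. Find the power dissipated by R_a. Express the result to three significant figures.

Series current I = V_supply/ΣR = 4.80/16.37 = 0.2932 mA.
P(R_a) = I²·R_a = (0.2932)² × 2.67 = 0.2296 mW.

P ≈ 0.230 mW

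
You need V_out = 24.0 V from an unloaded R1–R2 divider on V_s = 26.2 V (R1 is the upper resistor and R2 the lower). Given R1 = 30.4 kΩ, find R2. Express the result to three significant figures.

Required fraction k = V_out/V_s = 0.9160.
So R2 = R1 · V_out/(V_s − V_out) = 30.4 × 24.0/(26.2 − 24.0) = 30.4 × 10.91 = 331.6 kΩ.

R2 ≈ 332 kΩ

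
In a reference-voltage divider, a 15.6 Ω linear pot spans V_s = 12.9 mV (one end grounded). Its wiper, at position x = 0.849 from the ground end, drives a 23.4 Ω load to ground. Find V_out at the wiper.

V_out ≈ 10.1 mV

Split the track: R_lower = x·R_p = 13.24 Ω, R_upper = (1−x)·R_p = 2.356 Ω.
(x·R_p) ‖ R_L = 8.457 Ω.
Then V_out = V_s · 8.457/(2.356 + 8.457) = 10.09 mV.
(Unloaded: V_out = x·V_s = 11.0 mV.)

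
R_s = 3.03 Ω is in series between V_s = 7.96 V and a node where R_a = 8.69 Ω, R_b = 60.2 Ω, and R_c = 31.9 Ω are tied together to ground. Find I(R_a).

Parallel bank: R_p = 1/(1/8.69 + 1/60.2 + 1/31.9) = 6.134 Ω.
V_A by voltage divider: V_A = 7.96 × 6.134/(3.03 + 6.134) = 5.328 V.
I(R_a) = V_A / R_a = 5.328/8.69 = 0.6131 A.

I ≈ 0.613 A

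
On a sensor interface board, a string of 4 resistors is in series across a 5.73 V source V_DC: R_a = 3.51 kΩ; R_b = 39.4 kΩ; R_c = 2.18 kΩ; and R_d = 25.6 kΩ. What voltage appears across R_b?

ΣR = 3.51 + 39.4 + 2.18 + 25.6 = 70.69 kΩ.
V = V_DC · R/ΣR = 5.73 × 0.5574 = 3.194 V.

V ≈ 3.19 V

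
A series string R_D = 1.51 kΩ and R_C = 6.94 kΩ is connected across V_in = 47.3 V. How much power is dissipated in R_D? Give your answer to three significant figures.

Series current I = V_in/ΣR = 47.3/8.450 = 5.598 mA.
V(R_D) = I·R = 8.452 V; P = V·I = 8.452 × 5.598 = 47.31 mW.

P ≈ 47.3 mW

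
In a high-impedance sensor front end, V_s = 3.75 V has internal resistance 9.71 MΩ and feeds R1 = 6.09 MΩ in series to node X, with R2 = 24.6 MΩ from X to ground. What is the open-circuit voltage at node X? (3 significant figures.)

R1' = 9.71 + 6.09 = 15.80 MΩ (source resistance + R1).
With X open, the divider is unloaded: V_th = 3.75 × 24.6/40.40 = 2.283 V.

V_th ≈ 2.28 V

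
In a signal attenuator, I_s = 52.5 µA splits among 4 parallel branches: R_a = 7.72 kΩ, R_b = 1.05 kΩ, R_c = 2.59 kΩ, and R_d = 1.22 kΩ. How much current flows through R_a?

Total conductance ΣG = 1/7.72 + 1/1.05 + 1/2.59 + 1/1.22 = 2.288 (units of 1/kΩ).
R_a takes the fraction G_k/ΣG = 0.1295/2.288 = 0.05662, so I = 52.5 × 0.05662 = 2.973 µA.

I ≈ 2.97 µA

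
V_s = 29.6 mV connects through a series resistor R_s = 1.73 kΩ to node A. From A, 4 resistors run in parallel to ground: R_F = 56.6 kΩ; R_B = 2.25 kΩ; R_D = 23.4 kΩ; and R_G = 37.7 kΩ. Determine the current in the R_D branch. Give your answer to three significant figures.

I ≈ 0.659 µA

Equivalent of the parallel group: R_p = 1.882 kΩ.
Node voltage V_A = V_s · R_p/(R_s + R_p) = 29.6 × 0.5210 = 15.42 mV.
Branch current I = V_A/R_D = 15.42/23.4 = 0.6591 µA.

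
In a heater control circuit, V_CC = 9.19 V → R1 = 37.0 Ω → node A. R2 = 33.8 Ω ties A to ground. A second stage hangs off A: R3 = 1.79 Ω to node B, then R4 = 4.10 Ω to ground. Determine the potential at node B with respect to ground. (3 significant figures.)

The second stage (R3 + R4 = 5.890 Ω) loads node A in parallel with R2.
Effective lower resistance at A: R2 ‖ 5.890 = 5.016 Ω.
First divider: V_A = V_CC · 5.016/(37.0 + 5.016) = 1.097 V.
Stage 2 is unloaded, so V_B = V_A · R4/(R3+R4) = 1.097 × 4.10/5.890 = 0.7637 V.

V_B ≈ 0.764 V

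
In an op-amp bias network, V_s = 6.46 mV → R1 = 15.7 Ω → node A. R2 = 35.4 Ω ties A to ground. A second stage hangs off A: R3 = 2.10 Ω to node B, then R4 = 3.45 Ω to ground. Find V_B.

V_B ≈ 0.940 mV

Looking into the second stage from A: R3 + R4 = 5.550 Ω appears in parallel with R2.
Effective lower resistance at A: R2 ‖ 5.550 = 4.798 Ω.
V_A = 6.46 × 4.798/(15.7 + 4.798) = 1.512 mV.
Stage 2 is unloaded, so V_B = V_A · R4/(R3+R4) = 1.512 × 3.45/5.550 = 0.9399 mV.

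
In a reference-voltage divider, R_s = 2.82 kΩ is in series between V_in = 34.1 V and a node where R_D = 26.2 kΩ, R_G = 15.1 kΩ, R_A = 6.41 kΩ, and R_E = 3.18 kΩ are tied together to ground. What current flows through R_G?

Equivalent of the parallel group: R_p = 1.740 kΩ.
Node voltage V_A = V_in · R_p/(R_s + R_p) = 34.1 × 0.3815 = 13.01 V.
I(R_G) = V_A / R_G = 13.01/15.1 = 0.8616 mA.

I ≈ 0.862 mA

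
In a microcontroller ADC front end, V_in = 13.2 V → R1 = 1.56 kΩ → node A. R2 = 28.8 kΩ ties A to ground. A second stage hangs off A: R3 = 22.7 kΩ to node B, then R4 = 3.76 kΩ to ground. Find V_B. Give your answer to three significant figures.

V_B ≈ 1.69 V

Node A sees R2 in parallel with the series input of stage 2, R3 + R4 = 26.46 kΩ.
R2 ‖ (R3+R4) = 13.79 kΩ.
First divider: V_A = V_in · 13.79/(1.56 + 13.79) = 11.86 V.
Then the unloaded second divider: V_B = V_A × R4/(R3+R4) = 11.86 × 0.1421 = 1.685 V.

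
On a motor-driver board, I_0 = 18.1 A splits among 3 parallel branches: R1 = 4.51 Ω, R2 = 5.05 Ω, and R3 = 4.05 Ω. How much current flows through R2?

Conductances: ΣG = 1/4.51 + 1/5.05 + 1/4.05 = 0.6667 (1/Ω).
Current divider: I(R2) = I_0 · G_k/ΣG = 18.1 × (0.1980/0.6667) = 18.1 × 0.2970 = 5.376 A.

I ≈ 5.38 A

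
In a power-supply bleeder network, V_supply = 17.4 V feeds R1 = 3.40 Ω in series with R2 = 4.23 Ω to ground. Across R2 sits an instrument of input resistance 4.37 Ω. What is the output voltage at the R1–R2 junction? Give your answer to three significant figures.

First combine the lower leg with the load: R2 ‖ R_L = 2.149 Ω.
Then V_out = V_supply · R2'/(R1 + R2') = 17.4 × 2.149/5.549 = 6.739 V.
(Unloaded it would be 9.65 V; the load pulls it down.)

V_out ≈ 6.74 V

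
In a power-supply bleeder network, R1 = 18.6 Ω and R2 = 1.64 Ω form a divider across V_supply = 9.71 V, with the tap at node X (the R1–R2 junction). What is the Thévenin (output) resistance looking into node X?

R_th ≈ 1.51 Ω

With V_supply suppressed (replaced by a short), R_th = R1 ‖ R2 = (18.60 × 1.64)/(18.60 + 1.64) = 1.507 Ω.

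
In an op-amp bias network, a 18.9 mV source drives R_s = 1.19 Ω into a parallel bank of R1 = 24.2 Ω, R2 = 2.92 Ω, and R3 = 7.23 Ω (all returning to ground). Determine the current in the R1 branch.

I ≈ 0.482 mA

Parallel bank: R_p = 1/(1/24.2 + 1/2.92 + 1/7.23) = 1.915 Ω.
Node voltage V_A = V_in · R_p/(R_s + R_p) = 18.9 × 0.6168 = 11.66 mV.
I(R1) = V_A / R1 = 11.66/24.2 = 0.4817 mA.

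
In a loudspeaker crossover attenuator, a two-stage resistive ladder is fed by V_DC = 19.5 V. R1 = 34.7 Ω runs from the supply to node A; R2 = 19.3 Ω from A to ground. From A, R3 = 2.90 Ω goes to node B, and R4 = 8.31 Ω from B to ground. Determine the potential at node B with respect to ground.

Looking into the second stage from A: R3 + R4 = 11.21 Ω appears in parallel with R2.
Effective lower resistance at A: R2 ‖ 11.21 = 7.091 Ω.
So V_A = 19.5 × 0.1697 = 3.309 V.
V_B = V_A × 0.7413 = 2.453 V.

V_B ≈ 2.45 V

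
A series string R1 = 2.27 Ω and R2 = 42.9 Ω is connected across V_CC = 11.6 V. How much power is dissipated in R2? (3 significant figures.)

The common current is I = 11.6/45.17 = 0.2568 A.
V(R2) = I·R = 11.02 V; P = V·I = 11.02 × 0.2568 = 2.829 W.

P ≈ 2.83 W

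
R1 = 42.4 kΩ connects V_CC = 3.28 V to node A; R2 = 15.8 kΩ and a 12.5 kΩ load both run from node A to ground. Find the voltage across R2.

V_out ≈ 0.464 V

The load sits in parallel with R2, giving an effective lower resistance R2' = R2·R_L/(R2+R_L) = 6.979 kΩ.
Now apply the divider: V_out = 3.28 × 0.1413 = 0.4636 V.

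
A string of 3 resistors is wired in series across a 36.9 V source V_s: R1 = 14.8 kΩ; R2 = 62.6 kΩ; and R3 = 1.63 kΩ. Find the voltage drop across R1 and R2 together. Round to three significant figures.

V ≈ 36.1 V

Total series resistance ΣR = 14.8 + 62.6 + 1.63 = 79.03 kΩ.
R_{R1..R2} = 14.8 + 62.6 = 77.40 kΩ.
Voltage divider: V = V_s · (77.40 / 79.03) = 36.9 × 0.9794 = 36.14 V.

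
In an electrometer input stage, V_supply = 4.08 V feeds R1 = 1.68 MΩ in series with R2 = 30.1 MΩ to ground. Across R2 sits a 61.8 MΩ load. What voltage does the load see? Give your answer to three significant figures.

The load sits in parallel with R2, giving an effective lower resistance R2' = R2·R_L/(R2+R_L) = 20.24 MΩ.
Then V_out = V_supply · R2'/(R1 + R2') = 4.08 × 20.24/21.92 = 3.767 V.

V_out ≈ 3.77 V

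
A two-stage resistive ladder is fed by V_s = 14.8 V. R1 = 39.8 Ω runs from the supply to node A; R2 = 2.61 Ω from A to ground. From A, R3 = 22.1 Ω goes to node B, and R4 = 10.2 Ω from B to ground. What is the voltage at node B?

The second stage (R3 + R4 = 32.30 Ω) loads node A in parallel with R2.
R2 ‖ (R3+R4) = 2.415 Ω.
First divider: V_A = V_s · 2.415/(39.8 + 2.415) = 0.8466 V.
Stage 2 is unloaded, so V_B = V_A · R4/(R3+R4) = 0.8466 × 10.2/32.30 = 0.2674 V.

V_B ≈ 0.267 V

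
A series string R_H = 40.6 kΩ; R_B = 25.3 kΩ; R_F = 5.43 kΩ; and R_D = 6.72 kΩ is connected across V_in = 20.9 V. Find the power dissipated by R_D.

P ≈ 0.482 mW

Series current I = V_in/ΣR = 20.9/78.05 = 0.2678 mA.
V(R_D) = I·R = 1.799 V; P = V·I = 1.799 × 0.2678 = 0.4819 mW.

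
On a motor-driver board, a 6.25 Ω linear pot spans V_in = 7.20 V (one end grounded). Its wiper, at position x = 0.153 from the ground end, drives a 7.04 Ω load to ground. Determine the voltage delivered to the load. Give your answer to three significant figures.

V_out ≈ 0.988 V

Split the track: R_lower = x·R_p = 0.9562 Ω, R_upper = (1−x)·R_p = 5.294 Ω.
(x·R_p) ‖ R_L = 0.8419 Ω.
V_out = 7.20 × 0.8419/(5.294 + 0.8419) = 0.9879 V.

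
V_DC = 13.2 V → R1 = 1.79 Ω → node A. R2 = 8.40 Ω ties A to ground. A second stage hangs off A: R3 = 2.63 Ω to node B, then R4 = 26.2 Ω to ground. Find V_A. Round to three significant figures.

The second stage (R3 + R4 = 28.83 Ω) loads node A in parallel with R2.
R2 ‖ (R3+R4) = 6.505 Ω.
So V_A = 13.2 × 0.7842 = 10.35 V.

V_A ≈ 10.4 V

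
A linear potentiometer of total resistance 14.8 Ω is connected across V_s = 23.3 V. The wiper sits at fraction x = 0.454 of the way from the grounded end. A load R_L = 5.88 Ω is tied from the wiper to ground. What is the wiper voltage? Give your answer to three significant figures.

The pot divides into 8.081 Ω above the wiper and 6.719 Ω below.
R_L loads the lower segment: effective lower R = 3.136 Ω.
Loaded-divider output: V_out = 23.3 × 0.2796 = 6.514 V.

V_out ≈ 6.51 V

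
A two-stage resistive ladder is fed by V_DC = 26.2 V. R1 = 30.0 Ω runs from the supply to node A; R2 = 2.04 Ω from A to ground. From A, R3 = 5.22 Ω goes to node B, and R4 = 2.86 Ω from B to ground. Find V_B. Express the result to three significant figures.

V_B ≈ 0.478 V

Node A sees R2 in parallel with the series input of stage 2, R3 + R4 = 8.080 Ω.
Effective lower resistance at A: R2 ‖ 8.080 = 1.629 Ω.
First divider: V_A = V_DC · 1.629/(30.0 + 1.629) = 1.349 V.
Then the unloaded second divider: V_B = V_A × R4/(R3+R4) = 1.349 × 0.3540 = 0.4776 V.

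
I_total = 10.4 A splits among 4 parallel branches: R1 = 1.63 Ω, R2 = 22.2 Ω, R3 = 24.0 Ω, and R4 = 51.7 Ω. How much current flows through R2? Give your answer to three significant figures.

ΣG = 1/1.63 + 1/22.2 + 1/24.0 + 1/51.7 = 0.7196.
Current divider: I(R2) = I_total · G_k/ΣG = 10.4 × (0.04505/0.7196) = 10.4 × 0.06260 = 0.6511 A.

I ≈ 0.651 A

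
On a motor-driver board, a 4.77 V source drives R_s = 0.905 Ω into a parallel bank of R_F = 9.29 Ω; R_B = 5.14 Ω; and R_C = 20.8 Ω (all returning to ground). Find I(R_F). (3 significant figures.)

Parallel bank: R_p = 1/(1/9.29 + 1/5.14 + 1/20.8) = 2.855 Ω.
V_A = 4.77 × 2.855/3.760 = 3.622 V.
Branch current I = V_A/R_F = 3.622/9.29 = 0.3899 A.
(Equivalently: I_total = 1.269 A, then current-divider fraction G_k/ΣG = 0.3073.)

I ≈ 0.390 A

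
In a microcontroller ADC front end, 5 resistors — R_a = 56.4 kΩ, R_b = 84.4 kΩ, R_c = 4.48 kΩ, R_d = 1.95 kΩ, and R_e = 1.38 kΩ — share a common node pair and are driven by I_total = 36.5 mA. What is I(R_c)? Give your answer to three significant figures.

I ≈ 5.47 mA

ΣG = 1/56.4 + 1/84.4 + 1/4.48 + 1/1.95 + 1/1.38 = 1.490.
Current divider: I(R_c) = I_total · G_k/ΣG = 36.5 × (0.2232/1.490) = 36.5 × 0.1498 = 5.467 mA.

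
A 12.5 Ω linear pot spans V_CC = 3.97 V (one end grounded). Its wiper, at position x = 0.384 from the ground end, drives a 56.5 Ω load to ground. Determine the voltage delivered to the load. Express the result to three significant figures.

Split the track: R_lower = x·R_p = 4.800 Ω, R_upper = (1−x)·R_p = 7.700 Ω.
Lower segment in parallel with the load: 4.800 ‖ 56.5 = 4.424 Ω.
Then V_out = V_CC · 4.424/(7.700 + 4.424) = 1.449 V.
(Unloaded: V_out = x·V_CC = 1.52 V.)

V_out ≈ 1.45 V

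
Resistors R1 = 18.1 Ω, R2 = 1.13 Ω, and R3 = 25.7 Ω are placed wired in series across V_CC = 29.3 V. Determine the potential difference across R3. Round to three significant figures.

Total series resistance ΣR = 18.1 + 1.13 + 25.7 = 44.93 Ω.
By the voltage-divider rule, V = 29.3 × 25.70/44.93 = 16.76 V.

V ≈ 16.8 V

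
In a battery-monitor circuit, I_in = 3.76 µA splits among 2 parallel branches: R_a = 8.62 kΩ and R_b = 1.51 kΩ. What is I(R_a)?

For two parallel branches, I_k = I_in · (other R)/(sum of R).
I(R_a) = 3.76 × 1.51/(8.62 + 1.51) = 3.76 × 0.1491 = 0.5605 µA.

I ≈ 0.560 µA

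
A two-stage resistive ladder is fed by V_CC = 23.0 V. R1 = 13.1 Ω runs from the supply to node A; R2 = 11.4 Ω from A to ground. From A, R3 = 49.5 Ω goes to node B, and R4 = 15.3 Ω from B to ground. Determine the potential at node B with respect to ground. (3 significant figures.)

Node A sees R2 in parallel with the series input of stage 2, R3 + R4 = 64.80 Ω.
Effective lower resistance at A: R2 ‖ 64.80 = 9.694 Ω.
First divider: V_A = V_CC · 9.694/(13.1 + 9.694) = 9.782 V.
Stage 2 is unloaded, so V_B = V_A · R4/(R3+R4) = 9.782 × 15.3/64.80 = 2.310 V.

V_B ≈ 2.31 V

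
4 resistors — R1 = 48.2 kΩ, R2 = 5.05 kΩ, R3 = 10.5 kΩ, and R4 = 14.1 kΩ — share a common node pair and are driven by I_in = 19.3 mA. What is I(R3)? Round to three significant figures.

ΣG = 1/48.2 + 1/5.05 + 1/10.5 + 1/14.1 = 0.3849.
By the current-divider rule, I = I_in · G_k/ΣG = 19.3 × 0.2474 = 4.775 mA.

I ≈ 4.78 mA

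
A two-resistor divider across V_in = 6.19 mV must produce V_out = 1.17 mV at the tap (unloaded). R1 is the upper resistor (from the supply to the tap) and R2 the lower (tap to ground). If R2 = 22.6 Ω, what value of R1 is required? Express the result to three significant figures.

V_out/V_in = R2/(R1+R2) = 0.1890.
Rearranging, R1 = R2·(1−k)/k = 22.6 × 4.291 = 96.97 Ω.

R1 ≈ 97.0 Ω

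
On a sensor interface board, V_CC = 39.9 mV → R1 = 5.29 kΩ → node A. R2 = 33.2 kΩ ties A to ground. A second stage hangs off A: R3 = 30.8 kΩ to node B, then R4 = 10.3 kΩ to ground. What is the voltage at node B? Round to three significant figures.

Node A sees R2 in parallel with the series input of stage 2, R3 + R4 = 41.10 kΩ.
Effective lower resistance at A: R2 ‖ 41.10 = 18.37 kΩ.
First divider: V_A = V_CC · 18.37/(5.29 + 18.37) = 30.98 mV.
Stage 2 is unloaded, so V_B = V_A · R4/(R3+R4) = 30.98 × 10.3/41.10 = 7.763 mV.

V_B ≈ 7.76 mV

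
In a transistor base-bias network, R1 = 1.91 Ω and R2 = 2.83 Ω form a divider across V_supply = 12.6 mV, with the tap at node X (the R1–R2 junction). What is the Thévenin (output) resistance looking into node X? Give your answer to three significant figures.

Zeroing V_supply shorts the top of R1 to ground, so R_th = R1 ‖ R2 = 1.140 Ω.

R_th ≈ 1.14 Ω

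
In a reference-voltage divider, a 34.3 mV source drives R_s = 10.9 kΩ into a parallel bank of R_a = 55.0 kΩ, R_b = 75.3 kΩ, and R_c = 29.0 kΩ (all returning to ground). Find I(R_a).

Equivalent of the parallel group: R_p = 15.16 kΩ.
V_A = 34.3 × 15.16/26.06 = 19.96 mV.
Branch current I = V_A/R_a = 19.96/55.0 = 0.3628 µA.
(Check via current divider: I_total = 1.316 µA; share G_k/ΣG = 0.2757 → same result.)

I ≈ 0.363 µA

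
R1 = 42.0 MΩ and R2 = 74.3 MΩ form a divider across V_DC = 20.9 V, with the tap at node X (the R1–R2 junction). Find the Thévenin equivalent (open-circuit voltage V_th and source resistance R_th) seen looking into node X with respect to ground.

V_th ≈ 13.4 V, R_th ≈ 26.8 MΩ

Open-circuit (no load on X): V_th = V_DC · R2/(R1 + R2) = 20.9 × 74.3/(42.00 + 74.3) = 13.35 V.
Looking into X with the source shorted: R_th = R1·R2/(R1+R2) = 42.00 × 74.3/116.3 = 26.83 MΩ.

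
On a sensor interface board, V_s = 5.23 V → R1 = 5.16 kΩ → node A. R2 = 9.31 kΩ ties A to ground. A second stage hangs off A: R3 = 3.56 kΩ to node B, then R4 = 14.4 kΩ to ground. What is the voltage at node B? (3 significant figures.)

V_B ≈ 2.28 V

Looking into the second stage from A: R3 + R4 = 17.96 kΩ appears in parallel with R2.
Effective lower resistance at A: R2 ‖ 17.96 = 6.132 kΩ.
First divider: V_A = V_s · 6.132/(5.16 + 6.132) = 2.840 V.
V_B = V_A × 0.8018 = 2.277 V.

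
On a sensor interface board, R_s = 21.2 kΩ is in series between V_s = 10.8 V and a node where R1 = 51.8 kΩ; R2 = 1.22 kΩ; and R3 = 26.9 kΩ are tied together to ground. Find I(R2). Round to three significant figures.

Equivalent of the parallel group: R_p = 1.141 kΩ.
V_A = 10.8 × 1.141/22.34 = 0.5517 V.
I(R2) = V_A / R2 = 0.5517/1.22 = 0.4522 mA.

I ≈ 0.452 mA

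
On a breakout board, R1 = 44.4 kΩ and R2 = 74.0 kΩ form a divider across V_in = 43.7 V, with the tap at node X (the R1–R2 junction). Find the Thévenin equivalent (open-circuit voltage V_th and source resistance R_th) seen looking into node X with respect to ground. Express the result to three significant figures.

V_th ≈ 27.3 V, R_th ≈ 27.7 kΩ

V_th is the unloaded tap voltage: V_in · R2/(R1+R2) = 43.7 × 0.6250 = 27.31 V.
With V_in suppressed (replaced by a short), R_th = R1 ‖ R2 = (44.40 × 74.0)/(44.40 + 74.0) = 27.75 kΩ.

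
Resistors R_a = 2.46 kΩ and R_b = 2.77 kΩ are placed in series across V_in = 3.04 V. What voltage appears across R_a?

Total series resistance ΣR = 2.46 + 2.77 = 5.230 kΩ.
Voltage divider: V = V_in · (2.460 / 5.230) = 3.04 × 0.4704 = 1.430 V.

V ≈ 1.43 V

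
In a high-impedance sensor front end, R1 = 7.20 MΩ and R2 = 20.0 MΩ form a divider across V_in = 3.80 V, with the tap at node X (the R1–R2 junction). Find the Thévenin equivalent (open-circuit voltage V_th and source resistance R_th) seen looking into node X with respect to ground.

V_th ≈ 2.79 V, R_th ≈ 5.29 MΩ

V_th is the unloaded tap voltage: V_in · R2/(R1+R2) = 3.80 × 0.7353 = 2.794 V.
Zeroing V_in shorts the top of R1 to ground, so R_th = R1 ‖ R2 = 5.294 MΩ.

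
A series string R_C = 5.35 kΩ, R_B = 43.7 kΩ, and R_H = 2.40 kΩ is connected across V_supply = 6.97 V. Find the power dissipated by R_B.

P ≈ 0.802 mW

Series current I = V_supply/ΣR = 6.97/51.45 = 0.1355 mA.
P(R_B) = I²·R_B = (0.1355)² × 43.7 = 0.8020 mW.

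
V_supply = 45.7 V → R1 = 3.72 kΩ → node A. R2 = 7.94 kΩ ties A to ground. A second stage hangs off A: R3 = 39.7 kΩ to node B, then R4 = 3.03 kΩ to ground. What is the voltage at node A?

Node A sees R2 in parallel with the series input of stage 2, R3 + R4 = 42.73 kΩ.
R2 ‖ (R3+R4) = 6.696 kΩ.
So V_A = 45.7 × 0.6429 = 29.38 V.

V_A ≈ 29.4 V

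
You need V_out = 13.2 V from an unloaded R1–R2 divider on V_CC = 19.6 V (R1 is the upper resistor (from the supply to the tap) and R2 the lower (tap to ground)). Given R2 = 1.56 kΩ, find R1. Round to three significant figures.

The divider ratio is R2/(R1+R2) = 13.2/19.6 = 0.6735.
R1 = R2·(1/k − 1) = 1.56 × 0.4848 = 0.7564 kΩ.

R1 ≈ 0.756 kΩ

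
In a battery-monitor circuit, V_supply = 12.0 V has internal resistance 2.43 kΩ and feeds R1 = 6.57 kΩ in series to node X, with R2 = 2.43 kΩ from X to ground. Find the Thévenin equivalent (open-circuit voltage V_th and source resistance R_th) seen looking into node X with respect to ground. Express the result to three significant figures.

V_th ≈ 2.55 V, R_th ≈ 1.91 kΩ

R1' = 2.43 + 6.57 = 9.000 kΩ (source resistance + R1).
Open-circuit (no load on X): V_th = V_supply · R2/(R1' + R2) = 12.0 × 2.43/(9.000 + 2.43) = 2.551 V.
Looking into X with the source shorted: R_th = R1'·R2/(R1'+R2) = 9.000 × 2.43/11.43 = 1.913 kΩ.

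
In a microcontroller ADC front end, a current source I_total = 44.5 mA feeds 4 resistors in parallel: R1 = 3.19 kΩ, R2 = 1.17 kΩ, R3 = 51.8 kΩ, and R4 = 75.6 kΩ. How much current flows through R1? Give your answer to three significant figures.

I ≈ 11.6 mA

Total conductance ΣG = 1/3.19 + 1/1.17 + 1/51.8 + 1/75.6 = 1.201 (units of 1/kΩ).
By the current-divider rule, I = I_total · G_k/ΣG = 44.5 × 0.2611 = 11.62 mA.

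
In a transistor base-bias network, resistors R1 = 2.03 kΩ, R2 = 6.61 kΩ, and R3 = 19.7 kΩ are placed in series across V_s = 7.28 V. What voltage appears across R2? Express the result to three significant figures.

ΣR = 2.03 + 6.61 + 19.7 = 28.34 kΩ.
V = V_s · R/ΣR = 7.28 × 0.2332 = 1.698 V.

V ≈ 1.70 V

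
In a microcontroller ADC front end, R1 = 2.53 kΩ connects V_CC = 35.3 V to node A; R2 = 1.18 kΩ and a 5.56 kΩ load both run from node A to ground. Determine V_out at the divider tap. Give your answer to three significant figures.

V_out ≈ 9.81 V

The load sits in parallel with R2, giving an effective lower resistance R2' = R2·R_L/(R2+R_L) = 0.9734 kΩ.
Then V_out = V_CC · R2'/(R1 + R2') = 35.3 × 0.9734/3.503 = 9.808 V.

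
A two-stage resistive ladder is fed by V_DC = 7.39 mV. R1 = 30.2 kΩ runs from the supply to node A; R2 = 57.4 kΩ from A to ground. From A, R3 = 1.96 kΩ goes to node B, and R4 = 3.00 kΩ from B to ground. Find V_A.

Node A sees R2 in parallel with the series input of stage 2, R3 + R4 = 4.960 kΩ.
Effective lower resistance at A: R2 ‖ 4.960 = 4.565 kΩ.
V_A = 7.39 × 4.565/(30.2 + 4.565) = 0.9705 mV.

V_A ≈ 0.970 mV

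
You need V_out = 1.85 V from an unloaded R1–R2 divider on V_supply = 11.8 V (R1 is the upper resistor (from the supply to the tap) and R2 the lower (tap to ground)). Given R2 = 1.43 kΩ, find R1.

V_out/V_supply = R2/(R1+R2) = 0.1568.
Rearranging, R1 = R2·(1−k)/k = 1.43 × 5.378 = 7.691 kΩ.

R1 ≈ 7.69 kΩ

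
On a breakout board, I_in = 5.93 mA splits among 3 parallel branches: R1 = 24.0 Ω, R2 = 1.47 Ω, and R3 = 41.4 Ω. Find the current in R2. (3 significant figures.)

Conductances: ΣG = 1/24.0 + 1/1.47 + 1/41.4 = 0.7461 (1/Ω).
R2 takes the fraction G_k/ΣG = 0.6803/0.7461 = 0.9118, so I = 5.93 × 0.9118 = 5.407 mA.

I ≈ 5.41 mA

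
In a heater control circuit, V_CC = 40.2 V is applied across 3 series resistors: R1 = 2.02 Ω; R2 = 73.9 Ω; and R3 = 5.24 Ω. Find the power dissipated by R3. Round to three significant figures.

The common current is I = 40.2/81.16 = 0.4953 A.
P = I²R = 0.2453 × 5.24 = 1.286 W.

P ≈ 1.29 W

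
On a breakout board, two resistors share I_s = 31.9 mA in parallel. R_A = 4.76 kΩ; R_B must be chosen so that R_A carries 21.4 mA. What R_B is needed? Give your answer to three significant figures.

R_B ≈ 9.70 kΩ

The fraction through R_A equals R_B/(R_A+R_B).
21.4/31.9 = R_B/(R_A + R_B) → R_B = R_A · (0.6708)/(1 − 0.6708) = 4.76 × 2.038 = 9.701 kΩ.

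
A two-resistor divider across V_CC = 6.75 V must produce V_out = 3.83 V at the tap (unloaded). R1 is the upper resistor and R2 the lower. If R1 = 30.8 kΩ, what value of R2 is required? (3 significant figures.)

R2 ≈ 40.4 kΩ

V_out/V_CC = R2/(R1+R2) = 0.5674.
So R2 = R1 · V_out/(V_CC − V_out) = 30.8 × 3.83/(6.75 − 3.83) = 30.8 × 1.312 = 40.40 kΩ.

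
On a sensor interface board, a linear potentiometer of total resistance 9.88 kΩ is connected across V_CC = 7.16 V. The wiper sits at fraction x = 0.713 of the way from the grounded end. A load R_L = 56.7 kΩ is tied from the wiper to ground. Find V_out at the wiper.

Lower segment x·R_p = 7.044 kΩ; upper segment (1−x)·R_p = 2.836 kΩ.
Lower segment in parallel with the load: 7.044 ‖ 56.7 = 6.266 kΩ.
V_out = 7.16 × 6.266/(2.836 + 6.266) = 4.929 V.

V_out ≈ 4.93 V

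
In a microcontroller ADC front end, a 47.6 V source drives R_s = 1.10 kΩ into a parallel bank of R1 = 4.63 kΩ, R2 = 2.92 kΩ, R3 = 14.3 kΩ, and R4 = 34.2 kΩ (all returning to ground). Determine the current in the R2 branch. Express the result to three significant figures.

Combine the parallel branches: R_p = (1/4.63 + 1/2.92 + 1/14.3 + 1/34.2)⁻¹ = 1.521 kΩ.
V_A by voltage divider: V_A = 47.6 × 1.521/(1.10 + 1.521) = 27.62 V.
I(R2) = V_A / R2 = 27.62/2.92 = 9.459 mA.
(Equivalently: I_total = 18.16 mA, then current-divider fraction G_k/ΣG = 0.5208.)

I ≈ 9.46 mA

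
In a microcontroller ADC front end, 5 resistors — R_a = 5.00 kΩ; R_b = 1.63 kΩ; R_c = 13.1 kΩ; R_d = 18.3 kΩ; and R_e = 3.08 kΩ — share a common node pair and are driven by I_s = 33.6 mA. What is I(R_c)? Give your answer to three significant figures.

I ≈ 2.02 mA

ΣG = 1/5.00 + 1/1.63 + 1/13.1 + 1/18.3 + 1/3.08 = 1.269.
R_c takes the fraction G_k/ΣG = 0.07634/1.269 = 0.06015, so I = 33.6 × 0.06015 = 2.021 mA.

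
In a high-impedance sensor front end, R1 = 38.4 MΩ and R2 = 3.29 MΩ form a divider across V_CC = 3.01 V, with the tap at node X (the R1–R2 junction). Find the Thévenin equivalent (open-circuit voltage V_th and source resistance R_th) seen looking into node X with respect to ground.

V_th is the unloaded tap voltage: V_CC · R2/(R1+R2) = 3.01 × 0.07892 = 0.2375 V.
Looking into X with the source shorted: R_th = R1·R2/(R1+R2) = 38.40 × 3.29/41.69 = 3.030 MΩ.

V_th ≈ 0.238 V, R_th ≈ 3.03 MΩ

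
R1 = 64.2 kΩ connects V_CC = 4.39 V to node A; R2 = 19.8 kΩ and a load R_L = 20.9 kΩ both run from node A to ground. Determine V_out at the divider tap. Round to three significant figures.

V_out ≈ 0.600 V

The load sits in parallel with R2, giving an effective lower resistance R2' = R2·R_L/(R2+R_L) = 10.17 kΩ.
Now apply the divider: V_out = 4.39 × 0.1367 = 0.6002 V.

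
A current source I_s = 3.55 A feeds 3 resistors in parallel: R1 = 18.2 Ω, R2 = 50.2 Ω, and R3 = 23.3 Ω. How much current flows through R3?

I ≈ 1.29 A

Total conductance ΣG = 1/18.2 + 1/50.2 + 1/23.3 = 0.1178 (units of 1/Ω).
R3 takes the fraction G_k/ΣG = 0.04292/0.1178 = 0.3644, so I = 3.55 × 0.3644 = 1.294 A.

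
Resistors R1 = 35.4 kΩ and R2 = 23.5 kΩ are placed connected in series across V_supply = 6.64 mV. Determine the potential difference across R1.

V ≈ 3.99 mV

Series total: ΣR = 35.4 + 23.5 = 58.90 kΩ.
By the voltage-divider rule, V = 6.64 × 35.40/58.90 = 3.991 mV.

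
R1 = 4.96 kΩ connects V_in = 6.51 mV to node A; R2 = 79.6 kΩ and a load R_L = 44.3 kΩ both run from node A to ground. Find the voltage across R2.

R2 ‖ R_L = (79.6 × 44.3)/(79.6 + 44.3) = 28.46 kΩ.
Then V_out = V_in · R2'/(R1 + R2') = 6.51 × 28.46/33.42 = 5.544 mV.
(Unloaded it would be 6.13 mV; the load pulls it down.)

V_out ≈ 5.54 mV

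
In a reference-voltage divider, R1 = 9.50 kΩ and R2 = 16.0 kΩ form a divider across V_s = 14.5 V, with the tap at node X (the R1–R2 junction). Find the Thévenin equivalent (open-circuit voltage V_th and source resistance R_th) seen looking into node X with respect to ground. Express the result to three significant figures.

With X open, the divider is unloaded: V_th = 14.5 × 16.0/25.50 = 9.098 V.
Looking into X with the source shorted: R_th = R1·R2/(R1+R2) = 9.500 × 16.0/25.50 = 5.961 kΩ.

V_th ≈ 9.10 V, R_th ≈ 5.96 kΩ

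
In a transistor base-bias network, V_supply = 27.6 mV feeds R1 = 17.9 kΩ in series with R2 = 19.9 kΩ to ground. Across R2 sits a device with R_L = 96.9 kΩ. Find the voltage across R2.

The load sits in parallel with R2, giving an effective lower resistance R2' = R2·R_L/(R2+R_L) = 16.51 kΩ.
Now apply the divider: V_out = 27.6 × 0.4798 = 13.24 mV.

V_out ≈ 13.2 mV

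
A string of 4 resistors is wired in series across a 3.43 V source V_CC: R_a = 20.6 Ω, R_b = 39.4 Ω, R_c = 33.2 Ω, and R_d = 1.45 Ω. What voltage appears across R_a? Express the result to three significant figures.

V ≈ 0.747 V

ΣR = 20.6 + 39.4 + 33.2 + 1.45 = 94.65 Ω.
V = V_CC · R/ΣR = 3.43 × 0.2176 = 0.7465 V.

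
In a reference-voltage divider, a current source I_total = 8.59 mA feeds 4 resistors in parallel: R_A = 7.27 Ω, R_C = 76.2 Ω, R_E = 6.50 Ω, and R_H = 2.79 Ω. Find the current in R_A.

I ≈ 1.78 mA

ΣG = 1/7.27 + 1/76.2 + 1/6.50 + 1/2.79 = 0.6629.
R_A takes the fraction G_k/ΣG = 0.1376/0.6629 = 0.2075, so I = 8.59 × 0.2075 = 1.782 mA.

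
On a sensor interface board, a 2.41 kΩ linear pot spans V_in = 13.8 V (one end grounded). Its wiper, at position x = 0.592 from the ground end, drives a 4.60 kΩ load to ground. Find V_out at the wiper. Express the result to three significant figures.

Split the track: R_lower = x·R_p = 1.427 kΩ, R_upper = (1−x)·R_p = 0.9833 kΩ.
Lower segment in parallel with the load: 1.427 ‖ 4.60 = 1.089 kΩ.
Then V_out = V_in · 1.089/(0.9833 + 1.089) = 7.252 V.

V_out ≈ 7.25 V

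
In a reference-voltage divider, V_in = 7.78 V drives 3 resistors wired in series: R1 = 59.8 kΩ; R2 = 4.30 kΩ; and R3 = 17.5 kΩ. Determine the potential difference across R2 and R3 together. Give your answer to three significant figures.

Series total: ΣR = 59.8 + 4.30 + 17.5 = 81.60 kΩ.
R_{R2..R3} = 4.30 + 17.5 = 21.80 kΩ.
Voltage divider: V = V_in · (21.80 / 81.60) = 7.78 × 0.2672 = 2.078 V.

V ≈ 2.08 V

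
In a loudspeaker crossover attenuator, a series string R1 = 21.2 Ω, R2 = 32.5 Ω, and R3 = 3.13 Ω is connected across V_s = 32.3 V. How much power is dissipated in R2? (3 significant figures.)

P ≈ 10.5 W

The common current is I = 32.3/56.83 = 0.5684 A.
P = I²R = 0.3230 × 32.5 = 10.50 W.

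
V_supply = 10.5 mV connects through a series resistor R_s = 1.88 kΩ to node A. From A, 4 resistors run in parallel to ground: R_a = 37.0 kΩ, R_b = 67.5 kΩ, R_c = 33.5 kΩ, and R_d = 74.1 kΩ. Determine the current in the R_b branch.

Parallel bank: R_p = 1/(1/37.0 + 1/67.5 + 1/33.5 + 1/74.1) = 11.74 kΩ.
V_A by voltage divider: V_A = 10.5 × 11.74/(1.88 + 11.74) = 9.051 mV.
Branch current I = V_A/R_b = 9.051/67.5 = 0.1341 µA.

I ≈ 0.134 µA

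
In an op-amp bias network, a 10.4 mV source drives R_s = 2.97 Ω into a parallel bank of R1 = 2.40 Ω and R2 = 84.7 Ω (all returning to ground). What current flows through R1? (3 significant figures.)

I ≈ 1.91 mA

Equivalent of the parallel group: R_p = 2.334 Ω.
V_A = 10.4 × 2.334/5.304 = 4.576 mV.
I(R1) = V_A / R1 = 4.576/2.40 = 1.907 mA.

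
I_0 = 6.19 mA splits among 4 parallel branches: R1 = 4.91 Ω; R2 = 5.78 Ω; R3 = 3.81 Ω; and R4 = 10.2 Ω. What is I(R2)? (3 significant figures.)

I ≈ 1.45 mA

Total conductance ΣG = 1/4.91 + 1/5.78 + 1/3.81 + 1/10.2 = 0.7372 (units of 1/Ω).
R2 takes the fraction G_k/ΣG = 0.1730/0.7372 = 0.2347, so I = 6.19 × 0.2347 = 1.453 mA.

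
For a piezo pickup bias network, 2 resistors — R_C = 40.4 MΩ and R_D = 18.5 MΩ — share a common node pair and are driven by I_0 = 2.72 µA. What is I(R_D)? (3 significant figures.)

I ≈ 1.87 µA

Two-branch current divider: I_k = I_0 · R_other/(R_1 + R_2).
So I = 2.72 × 40.4/58.90 = 1.866 µA.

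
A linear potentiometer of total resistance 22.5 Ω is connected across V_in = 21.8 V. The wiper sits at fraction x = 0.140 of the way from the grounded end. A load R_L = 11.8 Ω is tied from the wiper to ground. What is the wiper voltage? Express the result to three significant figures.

V_out ≈ 2.48 V

Lower segment x·R_p = 3.150 Ω; upper segment (1−x)·R_p = 19.35 Ω.
(x·R_p) ‖ R_L = 2.486 Ω.
Loaded-divider output: V_out = 21.8 × 0.1139 = 2.482 V.
(Unloaded: V_out = x·V_in = 3.05 V.)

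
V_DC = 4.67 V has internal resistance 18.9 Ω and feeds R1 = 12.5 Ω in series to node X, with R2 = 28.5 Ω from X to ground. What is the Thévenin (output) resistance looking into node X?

R_th ≈ 14.9 Ω

R1' = 18.9 + 12.5 = 31.40 Ω (source resistance + R1).
Looking into X with the source shorted: R_th = R1'·R2/(R1'+R2) = 31.40 × 28.5/59.90 = 14.94 Ω.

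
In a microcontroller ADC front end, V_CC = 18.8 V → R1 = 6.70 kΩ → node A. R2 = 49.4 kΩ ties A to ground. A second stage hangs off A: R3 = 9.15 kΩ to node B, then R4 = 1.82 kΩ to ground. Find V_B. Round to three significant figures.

Node A sees R2 in parallel with the series input of stage 2, R3 + R4 = 10.97 kΩ.
Effective lower resistance at A: R2 ‖ 10.97 = 8.977 kΩ.
V_A = 18.8 × 8.977/(6.70 + 8.977) = 10.77 V.
Then the unloaded second divider: V_B = V_A × R4/(R3+R4) = 10.77 × 0.1659 = 1.786 V.

V_B ≈ 1.79 V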